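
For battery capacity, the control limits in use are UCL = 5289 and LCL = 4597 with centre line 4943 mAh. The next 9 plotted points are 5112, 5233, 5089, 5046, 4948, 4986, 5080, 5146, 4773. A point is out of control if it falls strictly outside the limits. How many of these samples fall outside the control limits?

0

All 9 points lie within [4597, 5289].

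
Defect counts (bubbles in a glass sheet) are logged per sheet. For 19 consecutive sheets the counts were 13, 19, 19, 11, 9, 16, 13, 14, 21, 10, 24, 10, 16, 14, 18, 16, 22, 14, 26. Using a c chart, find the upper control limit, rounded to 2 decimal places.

28.07

c̄ = (13 + 19 + 19 + 11 + 9 + 16 + 13 + 14 + 21 + 10 + 24 + 10 + 16 + 14 + 18 + 16 + 22 + 14 + 26) / 19 = 305 / 19 = 16.0526
UCL = c̄ + 3√c̄ = 16.0526 + 3 × √16.0526 = 16.0526 + 3 × 4.0066 = 28.0724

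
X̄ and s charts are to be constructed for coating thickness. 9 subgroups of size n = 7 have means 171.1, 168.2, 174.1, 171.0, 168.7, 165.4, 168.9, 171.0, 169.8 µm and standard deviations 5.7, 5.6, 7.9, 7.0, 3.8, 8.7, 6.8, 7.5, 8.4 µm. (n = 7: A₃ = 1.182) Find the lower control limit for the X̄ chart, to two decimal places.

161.74

X̄̄ = (171.1 + 168.2 + 174.1 + 171.0 + 168.7 + 165.4 + 168.9 + 171.0 + 169.8) / 9 = 169.8000
s̄ = (5.7 + 5.6 + 7.9 + 7.0 + 3.8 + 8.7 + 6.8 + 7.5 + 8.4) / 9 = 6.8222
LCL = X̄̄ − A₃·s̄ = 169.8000 − 1.182 × 6.8222 = 161.7361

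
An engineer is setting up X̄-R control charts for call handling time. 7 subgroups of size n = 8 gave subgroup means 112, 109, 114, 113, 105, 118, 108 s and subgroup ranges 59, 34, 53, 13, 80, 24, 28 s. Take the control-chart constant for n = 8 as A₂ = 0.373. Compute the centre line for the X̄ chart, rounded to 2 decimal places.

111.29

X̄̄ = (112 + 109 + 114 + 113 + 105 + 118 + 108) / 7 = 779.0000 / 7 = 111.2857
CL = X̄̄ = 111.2857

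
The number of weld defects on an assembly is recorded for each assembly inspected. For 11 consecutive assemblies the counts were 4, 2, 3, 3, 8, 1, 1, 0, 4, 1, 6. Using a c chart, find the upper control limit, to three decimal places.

c̄ = (4 + 2 + 3 + 3 + 8 + 1 + 1 + 0 + 4 + 1 + 6) / 11 = 33 / 11 = 3.0000
UCL = c̄ + 3√c̄ = 3.0000 + 3 × √3.0000 = 3.0000 + 3 × 1.7321 = 8.1962

8.196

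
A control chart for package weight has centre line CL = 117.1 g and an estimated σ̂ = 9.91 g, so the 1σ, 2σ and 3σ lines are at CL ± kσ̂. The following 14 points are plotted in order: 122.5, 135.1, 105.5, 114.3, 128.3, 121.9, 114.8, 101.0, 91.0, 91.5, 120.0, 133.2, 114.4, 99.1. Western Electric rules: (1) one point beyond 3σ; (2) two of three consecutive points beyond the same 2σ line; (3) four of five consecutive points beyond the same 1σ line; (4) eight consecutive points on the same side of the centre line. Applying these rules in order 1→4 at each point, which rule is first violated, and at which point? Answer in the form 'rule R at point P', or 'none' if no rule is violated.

rule 2 at point 10

Zone of each point (C = within 1σ̂, B = 1σ̂–2σ̂, A = 2σ̂–3σ̂, * = beyond 3σ̂; sign = side of CL): 1:+C, 2:+B, 3:-B, 4:-C, 5:+B, 6:+C, 7:-C, 8:-B, 9:-A, 10:-A, 11:+C, 12:+B, 13:-C, 14:-B
Rule 2 (two of three consecutive points beyond the same 2σ limit) is satisfied at point 10.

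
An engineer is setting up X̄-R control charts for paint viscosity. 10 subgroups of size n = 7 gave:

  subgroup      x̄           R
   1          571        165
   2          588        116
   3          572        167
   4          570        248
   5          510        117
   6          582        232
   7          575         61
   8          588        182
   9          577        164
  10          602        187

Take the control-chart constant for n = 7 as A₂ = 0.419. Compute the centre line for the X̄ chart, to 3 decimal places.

573.500

X̄̄ = (571 + 588 + 572 + 570 + 510 + 582 + 575 + 588 + 577 + 602) / 10 = 5735.0000 / 10 = 573.5000
CL = X̄̄ = 573.5000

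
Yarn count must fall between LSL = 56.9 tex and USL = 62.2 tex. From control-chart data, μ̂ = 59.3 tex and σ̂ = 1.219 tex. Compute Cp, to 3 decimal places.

0.725

Cp = (USL − LSL) / (6σ̂) = (62.2 − 56.9) / (6 × 1.219) = 5.3000 / 7.3140 = 0.7246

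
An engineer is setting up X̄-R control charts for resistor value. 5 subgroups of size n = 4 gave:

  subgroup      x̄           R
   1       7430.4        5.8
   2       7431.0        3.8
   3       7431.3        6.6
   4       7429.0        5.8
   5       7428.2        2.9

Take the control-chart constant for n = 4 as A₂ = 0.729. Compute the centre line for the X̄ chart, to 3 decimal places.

7429.980

X̄̄ = (7430.4 + 7431.0 + 7431.3 + 7429.0 + 7428.2) / 5 = 37149.9000 / 5 = 7429.9800
CL = X̄̄ = 7429.9800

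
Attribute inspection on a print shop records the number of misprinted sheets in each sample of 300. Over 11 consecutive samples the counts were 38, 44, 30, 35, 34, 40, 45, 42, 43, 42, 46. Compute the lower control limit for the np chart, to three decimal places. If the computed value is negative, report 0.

p̄ = Σdᵢ / (k·n) = 439 / (11 × 300) = 0.13303
LCL = np̄ − 3·√(np̄(1−p̄)) = 39.9091 − 3 × 5.8822 = 22.2626

22.263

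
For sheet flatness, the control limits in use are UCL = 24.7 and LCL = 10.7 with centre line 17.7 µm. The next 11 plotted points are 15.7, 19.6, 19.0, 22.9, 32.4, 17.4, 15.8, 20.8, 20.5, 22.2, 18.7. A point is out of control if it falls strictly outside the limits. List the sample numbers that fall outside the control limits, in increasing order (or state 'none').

Compare each point to [10.7, 24.7]: sample 5 = 32.4 > UCL.

5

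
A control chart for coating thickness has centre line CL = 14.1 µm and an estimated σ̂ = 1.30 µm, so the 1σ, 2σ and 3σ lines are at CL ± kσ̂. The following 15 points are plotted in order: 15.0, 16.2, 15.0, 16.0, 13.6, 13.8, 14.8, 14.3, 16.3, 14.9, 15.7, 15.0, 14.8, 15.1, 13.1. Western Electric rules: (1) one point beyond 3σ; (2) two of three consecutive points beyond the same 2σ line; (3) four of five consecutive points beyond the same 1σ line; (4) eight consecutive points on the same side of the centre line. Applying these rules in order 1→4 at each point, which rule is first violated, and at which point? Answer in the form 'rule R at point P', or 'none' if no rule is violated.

Zone of each point (C = within 1σ̂, B = 1σ̂–2σ̂, A = 2σ̂–3σ̂, * = beyond 3σ̂; sign = side of CL): 1:+C, 2:+B, 3:+C, 4:+B, 5:-C, 6:-C, 7:+C, 8:+C, 9:+B, 10:+C, 11:+B, 12:+C, 13:+C, 14:+C, 15:-C
Rule 4 (eight consecutive points on the same side of the centre line) is satisfied at point 14.

rule 4 at point 14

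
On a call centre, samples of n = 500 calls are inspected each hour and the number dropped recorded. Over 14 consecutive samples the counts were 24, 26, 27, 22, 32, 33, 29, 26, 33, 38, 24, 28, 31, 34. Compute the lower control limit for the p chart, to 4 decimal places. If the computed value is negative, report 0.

0.0267

p̄ = Σdᵢ / (k·n) = 407 / (14 × 500) = 0.05814
LCL = p̄ − 3·√(p̄(1−p̄)/n) = 0.05814 − 3 × 0.01047 = 0.02675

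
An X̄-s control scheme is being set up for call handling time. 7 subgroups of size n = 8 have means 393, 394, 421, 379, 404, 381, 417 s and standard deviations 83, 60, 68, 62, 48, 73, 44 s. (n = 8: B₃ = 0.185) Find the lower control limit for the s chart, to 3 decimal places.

11.576

s̄ = (83 + 60 + 68 + 62 + 48 + 73 + 44) / 7 = 62.5714
LCL_s = B₃·s̄ = 0.185 × 62.5714 = 11.5757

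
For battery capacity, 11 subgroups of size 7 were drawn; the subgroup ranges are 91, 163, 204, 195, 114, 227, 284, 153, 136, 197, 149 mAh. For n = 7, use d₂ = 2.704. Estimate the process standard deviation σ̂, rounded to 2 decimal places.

64.32

R̄ = (91 + 163 + 204 + 195 + 114 + 227 + 284 + 153 + 136 + 197 + 149) / 11 = 173.9091
σ̂ = R̄ / d₂ = 173.9091 / 2.704 = 64.3155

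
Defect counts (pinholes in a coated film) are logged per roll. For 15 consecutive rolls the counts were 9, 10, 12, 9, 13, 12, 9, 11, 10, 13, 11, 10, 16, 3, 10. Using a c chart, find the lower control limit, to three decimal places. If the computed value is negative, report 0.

0.797

c̄ = (9 + 10 + 12 + 9 + 13 + 12 + 9 + 11 + 10 + 13 + 11 + 10 + 16 + 3 + 10) / 15 = 158 / 15 = 10.5333
LCL = c̄ − 3√c̄ = 10.5333 − 3 × 3.2455 = 0.7968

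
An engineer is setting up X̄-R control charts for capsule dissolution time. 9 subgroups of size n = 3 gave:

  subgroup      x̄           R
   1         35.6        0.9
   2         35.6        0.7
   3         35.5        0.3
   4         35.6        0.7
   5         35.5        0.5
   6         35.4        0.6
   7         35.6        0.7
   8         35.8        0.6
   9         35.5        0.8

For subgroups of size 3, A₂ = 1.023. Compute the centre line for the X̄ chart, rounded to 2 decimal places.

X̄̄ = (35.6 + 35.6 + 35.5 + 35.6 + 35.5 + 35.4 + 35.6 + 35.8 + 35.5) / 9 = 320.1000 / 9 = 35.5667
CL = X̄̄ = 35.5667

35.57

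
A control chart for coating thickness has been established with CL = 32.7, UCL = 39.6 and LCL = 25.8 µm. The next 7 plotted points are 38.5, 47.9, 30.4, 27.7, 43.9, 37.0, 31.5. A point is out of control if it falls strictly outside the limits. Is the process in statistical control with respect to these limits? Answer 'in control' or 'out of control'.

out of control

Compare each point to [25.8, 39.6]: sample 2 = 47.9 > UCL; sample 5 = 43.9 > UCL.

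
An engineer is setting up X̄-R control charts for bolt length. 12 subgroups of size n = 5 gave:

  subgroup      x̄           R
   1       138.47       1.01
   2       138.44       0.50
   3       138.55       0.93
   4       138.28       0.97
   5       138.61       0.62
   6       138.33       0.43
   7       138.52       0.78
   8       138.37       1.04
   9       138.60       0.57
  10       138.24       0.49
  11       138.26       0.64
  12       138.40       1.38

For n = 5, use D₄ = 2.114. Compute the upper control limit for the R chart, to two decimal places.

1.65

R̄ = (1.01 + 0.50 + 0.93 + 0.97 + 0.62 + 0.43 + 0.78 + 1.04 + 0.57 + 0.49 + 0.64 + 1.38) / 12 = 9.3600 / 12 = 0.7800
UCL_R = D₄·R̄ = 2.114 × 0.7800 = 1.6489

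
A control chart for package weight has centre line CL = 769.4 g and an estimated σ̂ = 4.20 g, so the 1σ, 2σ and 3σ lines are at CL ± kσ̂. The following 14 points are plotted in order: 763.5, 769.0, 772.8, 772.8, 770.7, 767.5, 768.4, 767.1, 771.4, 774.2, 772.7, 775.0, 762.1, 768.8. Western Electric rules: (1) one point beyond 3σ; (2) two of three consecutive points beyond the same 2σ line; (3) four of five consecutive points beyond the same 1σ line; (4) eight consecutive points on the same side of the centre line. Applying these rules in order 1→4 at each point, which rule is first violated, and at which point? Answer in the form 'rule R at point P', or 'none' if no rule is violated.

Zone of each point (C = within 1σ̂, B = 1σ̂–2σ̂, A = 2σ̂–3σ̂, * = beyond 3σ̂; sign = side of CL): 1:-B, 2:-C, 3:+C, 4:+C, 5:+C, 6:-C, 7:-C, 8:-C, 9:+C, 10:+B, 11:+C, 12:+B, 13:-B, 14:-C
No rule fires across all 14 points.

none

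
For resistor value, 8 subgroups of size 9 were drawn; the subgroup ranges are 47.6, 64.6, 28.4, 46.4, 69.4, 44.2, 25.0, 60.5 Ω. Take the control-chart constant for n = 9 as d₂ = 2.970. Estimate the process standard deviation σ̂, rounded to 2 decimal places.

16.25

R̄ = (47.6 + 64.6 + 28.4 + 46.4 + 69.4 + 44.2 + 25.0 + 60.5) / 8 = 48.2625
σ̂ = R̄ / d₂ = 48.2625 / 2.970 = 16.2500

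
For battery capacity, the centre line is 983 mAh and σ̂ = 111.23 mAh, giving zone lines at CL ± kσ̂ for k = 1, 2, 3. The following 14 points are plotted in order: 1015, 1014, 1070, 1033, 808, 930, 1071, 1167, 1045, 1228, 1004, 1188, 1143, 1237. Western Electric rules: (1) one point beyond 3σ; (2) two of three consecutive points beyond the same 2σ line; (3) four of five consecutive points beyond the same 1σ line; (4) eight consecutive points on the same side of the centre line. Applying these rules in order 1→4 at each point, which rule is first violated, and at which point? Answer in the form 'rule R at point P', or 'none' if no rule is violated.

Zone of each point (C = within 1σ̂, B = 1σ̂–2σ̂, A = 2σ̂–3σ̂, * = beyond 3σ̂; sign = side of CL): 1:+C, 2:+C, 3:+C, 4:+C, 5:-B, 6:-C, 7:+C, 8:+B, 9:+C, 10:+A, 11:+C, 12:+B, 13:+B, 14:+A
Rule 3 (four of five consecutive points beyond the same 1σ limit) is satisfied at point 14.

rule 3 at point 14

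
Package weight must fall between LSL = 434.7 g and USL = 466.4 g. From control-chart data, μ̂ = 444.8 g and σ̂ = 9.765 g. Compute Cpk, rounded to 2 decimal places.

Cpu = (USL − μ̂) / (3σ̂) = (466.4 − 444.8) / (3 × 9.765) = 0.7373; Cpl = (μ̂ − LSL) / (3σ̂) = (444.8 − 434.7) / (3 × 9.765) = 0.3448; Cpk = min(Cpu, Cpl) = 0.3448

0.34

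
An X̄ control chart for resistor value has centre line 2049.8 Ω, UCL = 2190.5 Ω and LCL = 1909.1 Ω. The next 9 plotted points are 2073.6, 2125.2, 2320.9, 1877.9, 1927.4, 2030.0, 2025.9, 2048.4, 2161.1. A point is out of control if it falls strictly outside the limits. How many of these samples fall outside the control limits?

Compare each point to [1909.1, 2190.5]: sample 3 = 2320.9 > UCL; sample 4 = 1877.9 < LCL.

2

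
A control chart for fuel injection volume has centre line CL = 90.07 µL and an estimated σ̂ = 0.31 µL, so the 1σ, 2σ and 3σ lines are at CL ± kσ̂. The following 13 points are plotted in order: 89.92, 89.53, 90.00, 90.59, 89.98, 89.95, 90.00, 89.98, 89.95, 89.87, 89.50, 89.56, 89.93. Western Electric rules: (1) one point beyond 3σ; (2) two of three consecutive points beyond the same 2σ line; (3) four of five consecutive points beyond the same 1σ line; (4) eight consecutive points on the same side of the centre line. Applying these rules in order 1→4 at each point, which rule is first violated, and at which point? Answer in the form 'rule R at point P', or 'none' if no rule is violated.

rule 4 at point 12

Zone of each point (C = within 1σ̂, B = 1σ̂–2σ̂, A = 2σ̂–3σ̂, * = beyond 3σ̂; sign = side of CL): 1:-C, 2:-B, 3:-C, 4:+B, 5:-C, 6:-C, 7:-C, 8:-C, 9:-C, 10:-C, 11:-B, 12:-B, 13:-C
Rule 4 (eight consecutive points on the same side of the centre line) is satisfied at point 12.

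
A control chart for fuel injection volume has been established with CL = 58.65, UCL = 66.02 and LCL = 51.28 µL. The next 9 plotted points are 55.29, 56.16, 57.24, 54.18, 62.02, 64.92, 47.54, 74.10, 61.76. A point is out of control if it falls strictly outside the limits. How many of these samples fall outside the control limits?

Compare each point to [51.28, 66.02]: sample 7 = 47.54 < LCL; sample 8 = 74.10 > UCL.

2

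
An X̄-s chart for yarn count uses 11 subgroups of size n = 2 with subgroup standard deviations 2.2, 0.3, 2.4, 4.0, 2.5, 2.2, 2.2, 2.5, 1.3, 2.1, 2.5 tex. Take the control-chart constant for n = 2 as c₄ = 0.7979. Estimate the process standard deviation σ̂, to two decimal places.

2.76

s̄ = (2.2 + 0.3 + 2.4 + 4.0 + 2.5 + 2.2 + 2.2 + 2.5 + 1.3 + 2.1 + 2.5) / 11 = 2.2000
σ̂ = s̄ / c₄ = 2.2000 / 0.7979 = 2.7572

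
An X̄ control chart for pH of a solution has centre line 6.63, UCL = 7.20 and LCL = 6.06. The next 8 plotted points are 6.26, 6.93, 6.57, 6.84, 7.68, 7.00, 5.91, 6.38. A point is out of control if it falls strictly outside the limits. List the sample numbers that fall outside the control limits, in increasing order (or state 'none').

Compare each point to [6.06, 7.20]: sample 5 = 7.68 > UCL; sample 7 = 5.91 < LCL.

5, 7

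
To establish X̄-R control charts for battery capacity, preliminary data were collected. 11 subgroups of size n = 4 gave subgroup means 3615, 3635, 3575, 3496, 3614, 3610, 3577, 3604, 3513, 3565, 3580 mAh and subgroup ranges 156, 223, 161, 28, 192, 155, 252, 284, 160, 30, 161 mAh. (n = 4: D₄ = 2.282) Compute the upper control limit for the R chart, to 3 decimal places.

373.833

R̄ = (156 + 223 + 161 + 28 + 192 + 155 + 252 + 284 + 160 + 30 + 161) / 11 = 1802.0000 / 11 = 163.8182
UCL_R = D₄·R̄ = 2.282 × 163.8182 = 373.8331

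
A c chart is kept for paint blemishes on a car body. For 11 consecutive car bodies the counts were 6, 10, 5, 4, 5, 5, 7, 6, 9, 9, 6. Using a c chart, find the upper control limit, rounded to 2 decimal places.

14.22

c̄ = (6 + 10 + 5 + 4 + 5 + 5 + 7 + 6 + 9 + 9 + 6) / 11 = 72 / 11 = 6.5455
UCL = c̄ + 3√c̄ = 6.5455 + 3 × √6.5455 = 6.5455 + 3 × 2.5584 = 14.2207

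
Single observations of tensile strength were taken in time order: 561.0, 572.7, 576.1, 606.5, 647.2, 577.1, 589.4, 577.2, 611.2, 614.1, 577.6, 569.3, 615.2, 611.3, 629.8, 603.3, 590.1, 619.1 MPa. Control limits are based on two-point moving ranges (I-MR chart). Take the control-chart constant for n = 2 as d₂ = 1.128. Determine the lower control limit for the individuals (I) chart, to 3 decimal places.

534.622

X̄ = (561.0 + 572.7 + 576.1 + 606.5 + 647.2 + 577.1 + 589.4 + 577.2 + 611.2 + 614.1 + 577.6 + 569.3 + 615.2 + 611.3 + 629.8 + 603.3 + 590.1 + 619.1) / 18 = 597.1222
Moving ranges: 11.7, 3.4, 30.4, 40.7, 70.1, 12.3, 12.2, 34.0, 2.9, 36.5, 8.3, 45.9, 3.9, 18.5, 26.5, 13.2, 29.0; M̄R̄ = 399.5000 / 17 = 23.5000
LCL = X̄ − 3·M̄R̄/d₂ = 597.1222 − 3 × 23.5000 / 1.128 = 534.6222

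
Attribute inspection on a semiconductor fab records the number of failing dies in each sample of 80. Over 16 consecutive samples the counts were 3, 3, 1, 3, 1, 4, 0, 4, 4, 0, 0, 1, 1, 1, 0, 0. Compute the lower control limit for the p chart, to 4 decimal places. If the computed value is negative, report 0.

p̄ = Σdᵢ / (k·n) = 26 / (16 × 80) = 0.02031
LCL = p̄ − 3·√(p̄(1−p̄)/n) = 0.02031 − 3 × 0.01577 = -0.02700 → 0 (negative, so LCL = 0)

0.0000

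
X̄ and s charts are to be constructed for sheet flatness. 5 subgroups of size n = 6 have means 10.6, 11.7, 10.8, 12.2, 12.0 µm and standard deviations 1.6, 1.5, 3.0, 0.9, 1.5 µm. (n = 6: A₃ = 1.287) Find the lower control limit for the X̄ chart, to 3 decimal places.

9.272

X̄̄ = (10.6 + 11.7 + 10.8 + 12.2 + 12.0) / 5 = 11.4600
s̄ = (1.6 + 1.5 + 3.0 + 0.9 + 1.5) / 5 = 1.7000
LCL = X̄̄ − A₃·s̄ = 11.4600 − 1.287 × 1.7000 = 9.2721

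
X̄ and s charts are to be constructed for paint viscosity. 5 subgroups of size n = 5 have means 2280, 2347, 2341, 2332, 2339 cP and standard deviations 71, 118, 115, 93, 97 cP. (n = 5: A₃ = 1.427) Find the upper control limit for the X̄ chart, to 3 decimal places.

2468.788

X̄̄ = (2280 + 2347 + 2341 + 2332 + 2339) / 5 = 2327.8000
s̄ = (71 + 118 + 115 + 93 + 97) / 5 = 98.8000
UCL = X̄̄ + A₃·s̄ = 2327.8000 + 1.427 × 98.8000 = 2468.7876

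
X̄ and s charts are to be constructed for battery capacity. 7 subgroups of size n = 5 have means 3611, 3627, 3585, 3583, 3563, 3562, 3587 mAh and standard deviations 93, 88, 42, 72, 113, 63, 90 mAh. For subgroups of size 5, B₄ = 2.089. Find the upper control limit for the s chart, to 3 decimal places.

s̄ = (93 + 88 + 42 + 72 + 113 + 63 + 90) / 7 = 80.1429
UCL_s = B₄·s̄ = 2.089 × 80.1429 = 167.4184

167.418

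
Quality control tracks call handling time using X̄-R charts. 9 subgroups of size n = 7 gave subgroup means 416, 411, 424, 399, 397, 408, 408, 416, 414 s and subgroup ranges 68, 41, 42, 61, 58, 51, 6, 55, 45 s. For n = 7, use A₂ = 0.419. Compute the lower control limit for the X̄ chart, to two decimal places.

390.45

X̄̄ = (416 + 411 + 424 + 399 + 397 + 408 + 408 + 416 + 414) / 9 = 3693.0000 / 9 = 410.3333
R̄ = (68 + 41 + 42 + 61 + 58 + 51 + 6 + 55 + 45) / 9 = 427.0000 / 9 = 47.4444
LCL = X̄̄ − A₂·R̄ = 410.3333 − 0.419 × 47.4444 = 390.4541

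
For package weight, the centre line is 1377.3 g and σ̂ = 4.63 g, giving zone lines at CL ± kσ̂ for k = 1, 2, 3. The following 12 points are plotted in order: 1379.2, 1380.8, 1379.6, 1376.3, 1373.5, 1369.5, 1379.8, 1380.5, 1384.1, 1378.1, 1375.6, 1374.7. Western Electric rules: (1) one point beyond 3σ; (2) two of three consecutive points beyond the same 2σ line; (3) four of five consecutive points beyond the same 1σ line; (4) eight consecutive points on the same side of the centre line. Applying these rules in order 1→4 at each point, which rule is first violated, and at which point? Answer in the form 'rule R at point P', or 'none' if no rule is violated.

none

Zone of each point (C = within 1σ̂, B = 1σ̂–2σ̂, A = 2σ̂–3σ̂, * = beyond 3σ̂; sign = side of CL): 1:+C, 2:+C, 3:+C, 4:-C, 5:-C, 6:-B, 7:+C, 8:+C, 9:+B, 10:+C, 11:-C, 12:-C
No rule fires across all 12 points.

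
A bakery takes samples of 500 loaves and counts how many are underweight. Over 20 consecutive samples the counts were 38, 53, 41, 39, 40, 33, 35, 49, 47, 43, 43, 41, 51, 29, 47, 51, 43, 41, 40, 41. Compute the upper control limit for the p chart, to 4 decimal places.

p̄ = Σdᵢ / (k·n) = 845 / (20 × 500) = 0.08450
UCL = p̄ + 3·√(p̄(1−p̄)/n) = 0.08450 + 3 × √(0.08450×0.91550/500) = 0.08450 + 3 × 0.01244 = 0.12182

0.1218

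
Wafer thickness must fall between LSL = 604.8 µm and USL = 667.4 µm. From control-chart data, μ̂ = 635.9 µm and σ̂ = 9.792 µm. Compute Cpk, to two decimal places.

1.06

Cpu = (USL − μ̂) / (3σ̂) = (667.4 − 635.9) / (3 × 9.792) = 1.0723; Cpl = (μ̂ − LSL) / (3σ̂) = (635.9 − 604.8) / (3 × 9.792) = 1.0587; Cpk = min(Cpu, Cpl) = 1.0587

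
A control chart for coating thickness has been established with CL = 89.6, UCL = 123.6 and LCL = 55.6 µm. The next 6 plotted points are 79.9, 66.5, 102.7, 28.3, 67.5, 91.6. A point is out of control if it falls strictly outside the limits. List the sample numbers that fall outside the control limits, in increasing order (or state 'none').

4

Compare each point to [55.6, 123.6]: sample 4 = 28.3 < LCL.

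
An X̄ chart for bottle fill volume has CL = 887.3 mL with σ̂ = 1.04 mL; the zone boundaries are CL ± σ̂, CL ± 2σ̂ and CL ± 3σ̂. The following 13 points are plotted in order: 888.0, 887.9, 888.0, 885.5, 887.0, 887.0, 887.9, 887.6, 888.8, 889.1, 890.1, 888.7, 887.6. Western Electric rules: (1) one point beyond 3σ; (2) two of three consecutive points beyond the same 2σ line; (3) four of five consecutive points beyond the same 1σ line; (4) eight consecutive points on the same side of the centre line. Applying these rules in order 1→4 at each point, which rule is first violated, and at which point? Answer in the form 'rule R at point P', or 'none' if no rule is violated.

rule 3 at point 12

Zone of each point (C = within 1σ̂, B = 1σ̂–2σ̂, A = 2σ̂–3σ̂, * = beyond 3σ̂; sign = side of CL): 1:+C, 2:+C, 3:+C, 4:-B, 5:-C, 6:-C, 7:+C, 8:+C, 9:+B, 10:+B, 11:+A, 12:+B, 13:+C
Rule 3 (four of five consecutive points beyond the same 1σ limit) is satisfied at point 12.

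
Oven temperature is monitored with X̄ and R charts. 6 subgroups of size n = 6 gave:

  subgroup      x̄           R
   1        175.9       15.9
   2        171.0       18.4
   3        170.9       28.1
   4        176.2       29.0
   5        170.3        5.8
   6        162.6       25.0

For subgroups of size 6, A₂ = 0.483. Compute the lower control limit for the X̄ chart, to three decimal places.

X̄̄ = (175.9 + 171.0 + 170.9 + 176.2 + 170.3 + 162.6) / 6 = 1026.9000 / 6 = 171.1500
R̄ = (15.9 + 18.4 + 28.1 + 29.0 + 5.8 + 25.0) / 6 = 122.2000 / 6 = 20.3667
LCL = X̄̄ − A₂·R̄ = 171.1500 − 0.483 × 20.3667 = 161.3129

161.313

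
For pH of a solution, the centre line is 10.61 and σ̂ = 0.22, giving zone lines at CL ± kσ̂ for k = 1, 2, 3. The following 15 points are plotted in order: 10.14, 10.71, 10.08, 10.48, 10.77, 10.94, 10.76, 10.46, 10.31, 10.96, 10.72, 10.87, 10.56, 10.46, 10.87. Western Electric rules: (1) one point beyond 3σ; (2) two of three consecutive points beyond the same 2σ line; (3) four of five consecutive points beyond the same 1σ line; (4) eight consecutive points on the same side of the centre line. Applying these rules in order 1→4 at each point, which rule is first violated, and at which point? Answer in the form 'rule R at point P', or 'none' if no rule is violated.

Zone of each point (C = within 1σ̂, B = 1σ̂–2σ̂, A = 2σ̂–3σ̂, * = beyond 3σ̂; sign = side of CL): 1:-A, 2:+C, 3:-A, 4:-C, 5:+C, 6:+B, 7:+C, 8:-C, 9:-B, 10:+B, 11:+C, 12:+B, 13:-C, 14:-C, 15:+B
Rule 2 (two of three consecutive points beyond the same 2σ limit) is satisfied at point 3.

rule 2 at point 3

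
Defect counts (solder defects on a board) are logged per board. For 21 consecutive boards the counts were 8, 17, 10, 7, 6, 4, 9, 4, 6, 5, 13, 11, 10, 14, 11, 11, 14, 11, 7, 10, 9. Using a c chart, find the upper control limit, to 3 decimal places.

18.569

c̄ = (8 + 17 + 10 + 7 + 6 + 4 + 9 + 4 + 6 + 5 + 13 + 11 + 10 + 14 + 11 + 11 + 14 + 11 + 7 + 10 + 9) / 21 = 197 / 21 = 9.3810
UCL = c̄ + 3√c̄ = 9.3810 + 3 × √9.3810 = 9.3810 + 3 × 3.0628 = 18.5695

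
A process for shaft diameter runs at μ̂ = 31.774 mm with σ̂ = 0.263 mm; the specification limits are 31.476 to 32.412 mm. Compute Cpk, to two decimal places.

Cpu = (USL − μ̂) / (3σ̂) = (32.412 − 31.774) / (3 × 0.263) = 0.8086; Cpl = (μ̂ − LSL) / (3σ̂) = (31.774 − 31.476) / (3 × 0.263) = 0.3777; Cpk = min(Cpu, Cpl) = 0.3777

0.38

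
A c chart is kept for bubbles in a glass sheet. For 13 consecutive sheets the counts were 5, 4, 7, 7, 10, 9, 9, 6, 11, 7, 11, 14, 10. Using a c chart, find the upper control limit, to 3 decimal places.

c̄ = (5 + 4 + 7 + 7 + 10 + 9 + 9 + 6 + 11 + 7 + 11 + 14 + 10) / 13 = 110 / 13 = 8.4615
UCL = c̄ + 3√c̄ = 8.4615 + 3 × √8.4615 = 8.4615 + 3 × 2.9089 = 17.1882

17.188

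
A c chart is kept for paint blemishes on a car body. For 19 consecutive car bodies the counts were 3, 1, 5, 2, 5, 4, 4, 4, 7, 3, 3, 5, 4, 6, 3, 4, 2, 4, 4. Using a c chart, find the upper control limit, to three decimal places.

9.722

c̄ = (3 + 1 + 5 + 2 + 5 + 4 + 4 + 4 + 7 + 3 + 3 + 5 + 4 + 6 + 3 + 4 + 2 + 4 + 4) / 19 = 73 / 19 = 3.8421
UCL = c̄ + 3√c̄ = 3.8421 + 3 × √3.8421 = 3.8421 + 3 × 1.9601 = 9.7225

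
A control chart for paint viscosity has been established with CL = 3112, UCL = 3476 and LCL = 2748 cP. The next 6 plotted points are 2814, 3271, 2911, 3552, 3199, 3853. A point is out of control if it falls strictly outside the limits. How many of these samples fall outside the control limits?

2

Compare each point to [2748, 3476]: sample 4 = 3552 > UCL; sample 6 = 3853 > UCL.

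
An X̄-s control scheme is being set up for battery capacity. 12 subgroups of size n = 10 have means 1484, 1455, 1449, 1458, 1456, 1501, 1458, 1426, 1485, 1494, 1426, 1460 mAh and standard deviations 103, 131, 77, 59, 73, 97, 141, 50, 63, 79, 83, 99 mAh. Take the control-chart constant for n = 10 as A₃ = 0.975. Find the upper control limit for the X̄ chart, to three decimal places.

1548.385

X̄̄ = (1484 + 1455 + 1449 + 1458 + 1456 + 1501 + 1458 + 1426 + 1485 + 1494 + 1426 + 1460) / 12 = 1462.6667
s̄ = (103 + 131 + 77 + 59 + 73 + 97 + 141 + 50 + 63 + 79 + 83 + 99) / 12 = 87.9167
UCL = X̄̄ + A₃·s̄ = 1462.6667 + 0.975 × 87.9167 = 1548.3854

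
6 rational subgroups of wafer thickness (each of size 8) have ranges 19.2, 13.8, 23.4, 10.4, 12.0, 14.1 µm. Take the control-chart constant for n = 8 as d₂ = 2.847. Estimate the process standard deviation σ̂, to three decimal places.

R̄ = (19.2 + 13.8 + 23.4 + 10.4 + 12.0 + 14.1) / 6 = 15.4833
σ̂ = R̄ / d₂ = 15.4833 / 2.847 = 5.4385

5.438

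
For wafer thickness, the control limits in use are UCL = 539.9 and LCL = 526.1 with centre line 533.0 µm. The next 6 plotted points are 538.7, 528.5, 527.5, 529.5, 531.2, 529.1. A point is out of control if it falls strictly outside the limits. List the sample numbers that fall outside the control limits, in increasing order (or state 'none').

none

All 6 points lie within [526.1, 539.9].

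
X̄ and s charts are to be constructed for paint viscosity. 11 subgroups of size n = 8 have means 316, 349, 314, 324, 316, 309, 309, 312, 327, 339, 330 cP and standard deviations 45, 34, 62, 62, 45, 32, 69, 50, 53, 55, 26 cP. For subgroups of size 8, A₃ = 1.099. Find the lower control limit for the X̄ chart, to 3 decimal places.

269.021

X̄̄ = (316 + 349 + 314 + 324 + 316 + 309 + 309 + 312 + 327 + 339 + 330) / 11 = 322.2727
s̄ = (45 + 34 + 62 + 62 + 45 + 32 + 69 + 50 + 53 + 55 + 26) / 11 = 48.4545
LCL = X̄̄ − A₃·s̄ = 322.2727 − 1.099 × 48.4545 = 269.0212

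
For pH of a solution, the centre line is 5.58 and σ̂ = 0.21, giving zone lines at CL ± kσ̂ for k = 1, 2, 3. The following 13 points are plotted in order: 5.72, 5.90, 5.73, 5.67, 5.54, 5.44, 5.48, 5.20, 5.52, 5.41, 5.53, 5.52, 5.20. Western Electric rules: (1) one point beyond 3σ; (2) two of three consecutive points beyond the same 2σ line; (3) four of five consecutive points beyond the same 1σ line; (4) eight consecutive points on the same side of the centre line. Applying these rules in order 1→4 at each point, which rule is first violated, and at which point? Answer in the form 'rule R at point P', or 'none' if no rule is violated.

Zone of each point (C = within 1σ̂, B = 1σ̂–2σ̂, A = 2σ̂–3σ̂, * = beyond 3σ̂; sign = side of CL): 1:+C, 2:+B, 3:+C, 4:+C, 5:-C, 6:-C, 7:-C, 8:-B, 9:-C, 10:-C, 11:-C, 12:-C, 13:-B
Rule 4 (eight consecutive points on the same side of the centre line) is satisfied at point 12.

rule 4 at point 12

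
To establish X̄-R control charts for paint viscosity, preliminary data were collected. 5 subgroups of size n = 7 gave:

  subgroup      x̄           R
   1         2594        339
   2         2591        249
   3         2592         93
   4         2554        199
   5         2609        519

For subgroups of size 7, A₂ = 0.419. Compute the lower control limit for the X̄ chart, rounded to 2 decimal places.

2470.76

X̄̄ = (2594 + 2591 + 2592 + 2554 + 2609) / 5 = 12940.0000 / 5 = 2588.0000
R̄ = (339 + 249 + 93 + 199 + 519) / 5 = 1399.0000 / 5 = 279.8000
LCL = X̄̄ − A₂·R̄ = 2588.0000 − 0.419 × 279.8000 = 2470.7638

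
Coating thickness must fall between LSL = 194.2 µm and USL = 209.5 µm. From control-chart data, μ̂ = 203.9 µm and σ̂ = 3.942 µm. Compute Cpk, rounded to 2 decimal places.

Cpu = (USL − μ̂) / (3σ̂) = (209.5 − 203.9) / (3 × 3.942) = 0.4735; Cpl = (μ̂ − LSL) / (3σ̂) = (203.9 − 194.2) / (3 × 3.942) = 0.8202; Cpk = min(Cpu, Cpl) = 0.4735

0.47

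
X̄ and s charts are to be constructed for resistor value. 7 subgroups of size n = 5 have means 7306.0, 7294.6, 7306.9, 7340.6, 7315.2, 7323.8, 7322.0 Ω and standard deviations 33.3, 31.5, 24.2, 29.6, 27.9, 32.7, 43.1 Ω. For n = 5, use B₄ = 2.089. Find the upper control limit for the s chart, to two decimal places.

s̄ = (33.3 + 31.5 + 24.2 + 29.6 + 27.9 + 32.7 + 43.1) / 7 = 31.7571
UCL_s = B₄·s̄ = 2.089 × 31.7571 = 66.3407

66.34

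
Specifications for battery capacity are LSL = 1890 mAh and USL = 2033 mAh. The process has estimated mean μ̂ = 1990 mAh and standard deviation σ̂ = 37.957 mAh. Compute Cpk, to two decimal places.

Cpu = (USL − μ̂) / (3σ̂) = (2033 − 1990) / (3 × 37.957) = 0.3776; Cpl = (μ̂ − LSL) / (3σ̂) = (1990 − 1890) / (3 × 37.957) = 0.8782; Cpk = min(Cpu, Cpl) = 0.3776

0.38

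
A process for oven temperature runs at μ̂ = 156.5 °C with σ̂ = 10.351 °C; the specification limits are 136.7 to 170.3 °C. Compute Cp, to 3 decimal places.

0.541

Cp = (USL − LSL) / (6σ̂) = (170.3 − 136.7) / (6 × 10.351) = 33.6000 / 62.1060 = 0.5410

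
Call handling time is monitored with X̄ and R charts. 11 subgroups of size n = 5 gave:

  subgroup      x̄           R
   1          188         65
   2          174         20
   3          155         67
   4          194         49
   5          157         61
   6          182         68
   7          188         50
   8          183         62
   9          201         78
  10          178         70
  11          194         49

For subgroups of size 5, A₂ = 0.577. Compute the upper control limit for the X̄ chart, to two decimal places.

214.79

X̄̄ = (188 + 174 + 155 + 194 + 157 + 182 + 188 + 183 + 201 + 178 + 194) / 11 = 1994.0000 / 11 = 181.2727
R̄ = (65 + 20 + 67 + 49 + 61 + 68 + 50 + 62 + 78 + 70 + 49) / 11 = 639.0000 / 11 = 58.0909
UCL = X̄̄ + A₂·R̄ = 181.2727 + 0.577 × 58.0909 = 214.7912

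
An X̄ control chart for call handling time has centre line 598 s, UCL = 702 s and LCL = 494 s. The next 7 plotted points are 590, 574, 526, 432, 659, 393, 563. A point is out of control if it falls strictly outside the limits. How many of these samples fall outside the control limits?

2

Compare each point to [494, 702]: sample 4 = 432 < LCL; sample 6 = 393 < LCL.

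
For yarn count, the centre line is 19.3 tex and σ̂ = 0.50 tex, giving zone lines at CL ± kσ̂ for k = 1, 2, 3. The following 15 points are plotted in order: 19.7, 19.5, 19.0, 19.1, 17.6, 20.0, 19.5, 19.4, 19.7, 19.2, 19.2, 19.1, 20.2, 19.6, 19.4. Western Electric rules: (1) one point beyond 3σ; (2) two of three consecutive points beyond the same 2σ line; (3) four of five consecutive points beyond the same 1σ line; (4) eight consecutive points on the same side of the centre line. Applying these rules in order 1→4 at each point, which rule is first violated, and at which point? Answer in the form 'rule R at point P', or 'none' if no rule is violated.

rule 1 at point 5

Zone of each point (C = within 1σ̂, B = 1σ̂–2σ̂, A = 2σ̂–3σ̂, * = beyond 3σ̂; sign = side of CL): 1:+C, 2:+C, 3:-C, 4:-C, 5:-*, 6:+B, 7:+C, 8:+C, 9:+C, 10:-C, 11:-C, 12:-C, 13:+B, 14:+C, 15:+C
Rule 1 (one point beyond the 3σ limits) is satisfied at point 5.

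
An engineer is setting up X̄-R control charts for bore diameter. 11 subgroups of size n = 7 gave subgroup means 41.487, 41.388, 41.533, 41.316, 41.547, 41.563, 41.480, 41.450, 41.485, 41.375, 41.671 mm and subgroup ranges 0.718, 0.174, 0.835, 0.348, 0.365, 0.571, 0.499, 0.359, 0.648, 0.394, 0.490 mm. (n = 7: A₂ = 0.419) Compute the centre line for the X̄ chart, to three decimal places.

41.481

X̄̄ = (41.487 + 41.388 + 41.533 + 41.316 + 41.547 + 41.563 + 41.480 + 41.450 + 41.485 + 41.375 + 41.671) / 11 = 456.2950 / 11 = 41.4814
CL = X̄̄ = 41.4814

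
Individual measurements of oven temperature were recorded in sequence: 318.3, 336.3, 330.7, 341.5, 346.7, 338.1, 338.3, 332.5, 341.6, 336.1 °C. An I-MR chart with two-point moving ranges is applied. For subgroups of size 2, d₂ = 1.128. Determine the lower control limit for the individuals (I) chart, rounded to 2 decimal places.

315.68

X̄ = (318.3 + 336.3 + 330.7 + 341.5 + 346.7 + 338.1 + 338.3 + 332.5 + 341.6 + 336.1) / 10 = 336.0100
Moving ranges: 18.0, 5.6, 10.8, 5.2, 8.6, 0.2, 5.8, 9.1, 5.5; M̄R̄ = 68.8000 / 9 = 7.6444
LCL = X̄ − 3·M̄R̄/d₂ = 336.0100 − 3 × 7.6444 / 1.128 = 315.6790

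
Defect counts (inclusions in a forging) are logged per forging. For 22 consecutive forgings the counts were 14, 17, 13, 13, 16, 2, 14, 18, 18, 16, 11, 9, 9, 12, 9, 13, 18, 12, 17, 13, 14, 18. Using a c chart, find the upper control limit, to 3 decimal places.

c̄ = (14 + 17 + 13 + 13 + 16 + 2 + 14 + 18 + 18 + 16 + 11 + 9 + 9 + 12 + 9 + 13 + 18 + 12 + 17 + 13 + 14 + 18) / 22 = 296 / 22 = 13.4545
UCL = c̄ + 3√c̄ = 13.4545 + 3 × √13.4545 = 13.4545 + 3 × 3.6680 = 24.4587

24.459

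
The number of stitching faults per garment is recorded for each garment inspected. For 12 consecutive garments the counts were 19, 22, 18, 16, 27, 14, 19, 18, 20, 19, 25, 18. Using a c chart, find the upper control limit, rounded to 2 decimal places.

c̄ = (19 + 22 + 18 + 16 + 27 + 14 + 19 + 18 + 20 + 19 + 25 + 18) / 12 = 235 / 12 = 19.5833
UCL = c̄ + 3√c̄ = 19.5833 + 3 × √19.5833 = 19.5833 + 3 × 4.4253 = 32.8593

32.86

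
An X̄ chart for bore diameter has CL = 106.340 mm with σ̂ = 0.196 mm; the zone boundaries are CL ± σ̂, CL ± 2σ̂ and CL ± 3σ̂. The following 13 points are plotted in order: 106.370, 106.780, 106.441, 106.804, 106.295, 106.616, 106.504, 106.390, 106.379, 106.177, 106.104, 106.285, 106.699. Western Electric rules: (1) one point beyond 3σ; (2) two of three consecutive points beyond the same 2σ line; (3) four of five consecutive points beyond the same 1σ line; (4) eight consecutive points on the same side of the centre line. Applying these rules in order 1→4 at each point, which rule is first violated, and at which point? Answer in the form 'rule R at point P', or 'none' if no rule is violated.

rule 2 at point 4

Zone of each point (C = within 1σ̂, B = 1σ̂–2σ̂, A = 2σ̂–3σ̂, * = beyond 3σ̂; sign = side of CL): 1:+C, 2:+A, 3:+C, 4:+A, 5:-C, 6:+B, 7:+C, 8:+C, 9:+C, 10:-C, 11:-B, 12:-C, 13:+B
Rule 2 (two of three consecutive points beyond the same 2σ limit) is satisfied at point 4.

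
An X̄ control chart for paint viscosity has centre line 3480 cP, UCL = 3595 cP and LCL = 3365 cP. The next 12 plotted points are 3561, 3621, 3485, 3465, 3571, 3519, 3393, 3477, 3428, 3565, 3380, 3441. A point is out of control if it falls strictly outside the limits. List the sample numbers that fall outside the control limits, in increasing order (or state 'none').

2

Compare each point to [3365, 3595]: sample 2 = 3621 > UCL.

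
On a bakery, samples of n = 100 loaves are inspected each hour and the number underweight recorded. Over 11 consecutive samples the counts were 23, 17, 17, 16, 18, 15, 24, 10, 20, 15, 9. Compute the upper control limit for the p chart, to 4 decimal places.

0.2792

p̄ = Σdᵢ / (k·n) = 184 / (11 × 100) = 0.16727
UCL = p̄ + 3·√(p̄(1−p̄)/n) = 0.16727 + 3 × √(0.16727×0.83273/100) = 0.16727 + 3 × 0.03732 = 0.27924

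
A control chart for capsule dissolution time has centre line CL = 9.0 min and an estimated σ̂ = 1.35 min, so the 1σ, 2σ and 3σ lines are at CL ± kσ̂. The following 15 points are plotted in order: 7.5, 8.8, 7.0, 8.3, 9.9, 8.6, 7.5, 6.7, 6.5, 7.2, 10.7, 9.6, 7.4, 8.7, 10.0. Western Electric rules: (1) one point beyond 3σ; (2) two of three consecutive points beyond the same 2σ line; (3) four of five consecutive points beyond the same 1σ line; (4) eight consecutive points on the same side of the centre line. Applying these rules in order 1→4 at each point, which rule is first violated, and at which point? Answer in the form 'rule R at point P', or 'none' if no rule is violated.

rule 3 at point 10

Zone of each point (C = within 1σ̂, B = 1σ̂–2σ̂, A = 2σ̂–3σ̂, * = beyond 3σ̂; sign = side of CL): 1:-B, 2:-C, 3:-B, 4:-C, 5:+C, 6:-C, 7:-B, 8:-B, 9:-B, 10:-B, 11:+B, 12:+C, 13:-B, 14:-C, 15:+C
Rule 3 (four of five consecutive points beyond the same 1σ limit) is satisfied at point 10.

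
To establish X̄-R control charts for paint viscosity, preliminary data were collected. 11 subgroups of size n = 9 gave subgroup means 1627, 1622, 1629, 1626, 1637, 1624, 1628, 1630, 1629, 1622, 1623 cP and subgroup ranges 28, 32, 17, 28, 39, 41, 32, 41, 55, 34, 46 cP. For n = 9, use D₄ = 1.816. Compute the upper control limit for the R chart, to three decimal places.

R̄ = (28 + 32 + 17 + 28 + 39 + 41 + 32 + 41 + 55 + 34 + 46) / 11 = 393.0000 / 11 = 35.7273
UCL_R = D₄·R̄ = 1.816 × 35.7273 = 64.8807

64.881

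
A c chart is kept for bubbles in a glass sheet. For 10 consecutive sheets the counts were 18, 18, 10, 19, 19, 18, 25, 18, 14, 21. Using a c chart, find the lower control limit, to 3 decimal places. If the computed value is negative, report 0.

5.272

c̄ = (18 + 18 + 10 + 19 + 19 + 18 + 25 + 18 + 14 + 21) / 10 = 180 / 10 = 18.0000
LCL = c̄ − 3√c̄ = 18.0000 − 3 × 4.2426 = 5.2721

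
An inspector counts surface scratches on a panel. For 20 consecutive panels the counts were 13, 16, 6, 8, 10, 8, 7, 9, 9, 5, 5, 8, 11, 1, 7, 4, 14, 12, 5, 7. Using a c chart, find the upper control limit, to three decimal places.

c̄ = (13 + 16 + 6 + 8 + 10 + 8 + 7 + 9 + 9 + 5 + 5 + 8 + 11 + 1 + 7 + 4 + 14 + 12 + 5 + 7) / 20 = 165 / 20 = 8.2500
UCL = c̄ + 3√c̄ = 8.2500 + 3 × √8.2500 = 8.2500 + 3 × 2.8723 = 16.8668

16.867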